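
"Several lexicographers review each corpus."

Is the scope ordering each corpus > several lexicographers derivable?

Yes

Both DPs are arguments of the same predicate; there is no clause or island boundary between them.
QR within a single clause is free, so the lower quantifier may take scope over the higher one.
Both orderings are possible: *several lexicographers* > *each corpus* and *each corpus* > *several lexicographers*.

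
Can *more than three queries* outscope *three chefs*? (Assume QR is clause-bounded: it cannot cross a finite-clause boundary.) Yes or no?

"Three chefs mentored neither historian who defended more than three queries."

No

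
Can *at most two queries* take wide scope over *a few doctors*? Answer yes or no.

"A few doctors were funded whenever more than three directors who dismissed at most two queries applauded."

*at most two queries* is embedded in the relative clause *who dismissed at most two queries*, which is itself inside the adjunct *whenever more than three directors who dismissed at most two queries applauded*.
The quantifier would have to escape first the RC and then the adjunct — two independent island violations.
So *at most two queries* cannot raise to a position above *a few doctors*.

No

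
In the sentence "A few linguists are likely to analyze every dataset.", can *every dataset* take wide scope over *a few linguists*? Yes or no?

Yes

The matrix predicate is a raising verb, whose infinitival complement is not a scope island — *every dataset* can QR into the matrix clause.
No island intervenes, so both surface and inverse scope are derivable.
Both orderings are possible: *a few linguists* > *every dataset* and *every dataset* > *a few linguists*.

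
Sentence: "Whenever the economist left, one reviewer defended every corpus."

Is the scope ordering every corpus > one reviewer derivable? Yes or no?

Neither queried DP is inside the adjunct, so the adjunct-island constraint does not apply.
Clause-internal QR can adjoin the lower DP above the subject, yielding the inverse reading.
Both orderings are possible: *one reviewer* > *every corpus* and *every corpus* > *one reviewer*.

Yes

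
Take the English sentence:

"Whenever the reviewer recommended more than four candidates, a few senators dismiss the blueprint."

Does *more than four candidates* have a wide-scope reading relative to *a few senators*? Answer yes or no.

*more than four candidates* sits inside the adjunct clause *whenever the reviewer recommended more than four candidates*.
Adverbial clauses are not L-marked, so they are barriers for QR — the quantifier cannot escape the adjunct.
*more than four candidates* > *a few senators* would require crossing that boundary, which is illicit.

No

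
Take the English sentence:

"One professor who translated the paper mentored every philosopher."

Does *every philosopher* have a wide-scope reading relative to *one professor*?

Yes

The RC *who translated the paper* is an island, but *every philosopher* is not inside it — it is the matrix object, a clausemate of *one professor*.
Nothing blocks QR of the lower DP to a position above the higher one, so inverse scope is available.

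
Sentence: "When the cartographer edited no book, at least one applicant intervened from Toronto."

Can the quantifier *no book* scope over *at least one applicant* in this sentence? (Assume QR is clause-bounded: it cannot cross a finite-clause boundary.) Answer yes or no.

No

*no book* occurs within the adjunct clause *when the cartographer edited no book*.
Adjunct clauses are scope islands: a quantifier inside an adjunct cannot raise into the matrix clause.
So *no book* cannot raise to a position above *at least one applicant*.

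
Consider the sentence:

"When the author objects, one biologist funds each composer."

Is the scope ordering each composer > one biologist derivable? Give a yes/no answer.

Neither queried DP is inside the adjunct, so the adjunct-island constraint does not apply.
Ordinary QR to a clause-peripheral position gives the wide-scope LF for the lower DP.

Yes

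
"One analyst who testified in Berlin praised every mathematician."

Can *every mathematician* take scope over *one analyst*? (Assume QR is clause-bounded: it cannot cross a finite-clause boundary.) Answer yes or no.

Yes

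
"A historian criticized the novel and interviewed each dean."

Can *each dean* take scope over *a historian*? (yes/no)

No

The target quantifier *each dean* is part of one conjunct of the coordinate structure (*interviewed each dean*).
Coordinate structures are islands for non-across-the-board movement, QR included.
*each dean* > *a historian* would require crossing that boundary, which is illicit.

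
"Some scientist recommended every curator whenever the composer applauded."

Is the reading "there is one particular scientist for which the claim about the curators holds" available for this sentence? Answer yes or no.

Yes

This is the *some scientist* > *every curator* reading.
Surface scope (*some scientist* > *every curator*) is always derivable; islands only block QR, not in-situ interpretation.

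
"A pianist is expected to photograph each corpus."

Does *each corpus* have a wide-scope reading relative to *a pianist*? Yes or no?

Yes

Infinitival complements of raising predicates do not block QR; *each corpus* and *a pianist* are effectively clausemates.
With no island boundary between them, the object can take inverse scope over the subject via ordinary QR within the clause.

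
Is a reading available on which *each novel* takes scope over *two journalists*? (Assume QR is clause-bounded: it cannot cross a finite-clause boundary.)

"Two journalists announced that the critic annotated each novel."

*each novel* is embedded in the finite complement clause *that the critic annotated each novel*.
Under clause-bounded QR, a quantifier in an embedded finite clause cannot raise into the matrix clause.
Hence only narrow scope for *each novel* (under *two journalists*) survives.

No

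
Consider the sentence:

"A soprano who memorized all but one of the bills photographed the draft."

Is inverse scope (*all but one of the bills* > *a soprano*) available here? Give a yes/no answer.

*all but one of the bills* is embedded in the relative clause *who memorized all but one of the bills*.
Relative clauses block scope extraction: QR cannot target a position outside the modified NP.
So *all but one of the bills* cannot raise high enough to outscope *a soprano*; only the surface ordering *a soprano* > *all but one of the bills* is available.

No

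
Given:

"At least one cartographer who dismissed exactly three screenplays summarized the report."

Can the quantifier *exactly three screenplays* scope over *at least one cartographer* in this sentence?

Structurally, *exactly three screenplays* is inside the relative clause *who dismissed exactly three screenplays*.
Relative clauses block scope extraction: QR cannot target a position outside the modified NP.
So the wide-scope reading for *exactly three screenplays* is blocked.
(Only the surface reading survives: one fixed cartographer with respect to all the relevant screenplays.)

No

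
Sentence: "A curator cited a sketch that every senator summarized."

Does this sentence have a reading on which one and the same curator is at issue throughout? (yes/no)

That reading corresponds to *a curator* > *every senator*.
That is the surface-scope ordering, which is always one of the available readings — island constraints only ever restrict inverse scope.

Yes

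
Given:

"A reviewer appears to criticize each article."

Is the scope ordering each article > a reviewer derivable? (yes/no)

Infinitival complements of raising predicates do not block QR; *each article* and *a reviewer* are effectively clausemates.
Clause-internal QR can adjoin the lower DP above the subject, yielding the inverse reading.

Yes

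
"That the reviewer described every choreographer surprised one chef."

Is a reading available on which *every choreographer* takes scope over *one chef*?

No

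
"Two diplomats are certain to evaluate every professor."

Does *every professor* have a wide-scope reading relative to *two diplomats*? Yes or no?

Yes

*every professor* is the object of the infinitival complement of a raising predicate; raising infinitives are transparent for QR, so the two DPs are in effect clausemates.
With no island boundary between them, the object can take inverse scope over the subject via ordinary QR within the clause.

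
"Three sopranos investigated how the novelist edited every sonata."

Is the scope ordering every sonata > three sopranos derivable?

No

*every sonata* sits inside the embedded question *how the novelist edited every sonata*.
The wh-island constraint blocks QR out of an embedded interrogative.
*every sonata* > *three sopranos* would require crossing that boundary, which is illicit.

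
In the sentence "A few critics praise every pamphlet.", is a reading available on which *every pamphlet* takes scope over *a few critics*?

Yes

Both DPs are arguments of the same predicate; there is no clause or island boundary between them.
With no island boundary between them, the object can take inverse scope over the subject via ordinary QR within the clause.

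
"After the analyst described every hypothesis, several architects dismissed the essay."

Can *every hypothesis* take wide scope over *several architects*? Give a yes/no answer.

No

The DP *every hypothesis* is contained in the adjunct clause *after the analyst described every hypothesis*.
Scope out of an adjunct clause is unavailable: QR respects the adjunct-island constraint.
*every hypothesis* > *several architects* would require crossing that boundary, which is illicit.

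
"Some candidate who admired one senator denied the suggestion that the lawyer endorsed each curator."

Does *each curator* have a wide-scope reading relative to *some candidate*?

*each curator* occurs within the complex NP *the suggestion that the lawyer endorsed each curator*.
A that-clause complement to a noun is an island; QR cannot cross the NP boundary.
So the wide-scope reading for *each curator* is blocked.

No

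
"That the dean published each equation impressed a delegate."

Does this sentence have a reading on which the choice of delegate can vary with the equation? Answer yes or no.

The described interpretation is the *each equation* > *a delegate* scoping.
The target quantifier *each equation* is part of the sentential subject *that the dean published each equation*.
Clausal subjects are scope islands; QR from inside the subject into the matrix is barred.
The ordering *each equation* > *a delegate* is therefore underivable.

No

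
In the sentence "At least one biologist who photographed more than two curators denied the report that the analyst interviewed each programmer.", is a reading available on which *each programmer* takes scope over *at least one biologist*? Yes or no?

No

The target quantifier *each programmer* is part of the complex NP *the report that the analyst interviewed each programmer*.
The complex NP is opaque for QR — the quantifier is frozen inside the noun's complement.
*each programmer* is confined to the island and cannot take scope over *at least one biologist*.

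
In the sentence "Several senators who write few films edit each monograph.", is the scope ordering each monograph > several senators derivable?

The relative clause *who write few films* modifies *several senators*, but *each monograph* is not inside that relative clause — it is an argument of the matrix verb.
Since no island is crossed, the inverse ordering is licensed alongside surface scope.

Yes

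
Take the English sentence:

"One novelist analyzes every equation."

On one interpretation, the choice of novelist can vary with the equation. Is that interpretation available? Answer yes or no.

This is the *every equation* > *one novelist* reading.
Both DPs are arguments of the same predicate; there is no clause or island boundary between them.
QR within a single clause is free, so the lower quantifier may take scope over the higher one.

Yes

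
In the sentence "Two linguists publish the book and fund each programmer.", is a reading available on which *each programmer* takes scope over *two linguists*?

No

The DP *each programmer* is contained in one conjunct of the coordinate structure (*fund each programmer*).
Coordinate structures are islands for non-across-the-board movement, QR included.
So the wide-scope reading for *each programmer* is blocked.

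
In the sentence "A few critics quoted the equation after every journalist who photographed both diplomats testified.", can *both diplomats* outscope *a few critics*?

*both diplomats* is embedded in the relative clause *who photographed both diplomats*, which is itself inside the adjunct *after every journalist who photographed both diplomats testified*.
Even if one barrier were somehow void, the other would still block QR.
So *both diplomats* cannot raise high enough to outscope *a few critics*; only the surface ordering *a few critics* > *both diplomats* is available.

No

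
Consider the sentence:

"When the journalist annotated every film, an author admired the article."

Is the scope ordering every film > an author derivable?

Structurally, *every film* is inside the adjunct clause *when the journalist annotated every film*.
Adjunct clauses are scope islands: a quantifier inside an adjunct cannot raise into the matrix clause.
The ordering *every film* > *an author* is therefore underivable.

No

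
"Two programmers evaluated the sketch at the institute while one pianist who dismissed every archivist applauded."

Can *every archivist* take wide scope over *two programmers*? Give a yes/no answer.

No

The target quantifier *every archivist* is part of the relative clause *who dismissed every archivist*, which is itself inside the adjunct *while one pianist who dismissed every archivist applauded*.
The quantifier would have to escape first the RC and then the adjunct — two independent island violations.
The inverse ordering *every archivist* > *two programmers* is therefore underivable.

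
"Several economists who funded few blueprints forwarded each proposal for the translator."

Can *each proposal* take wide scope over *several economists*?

*each proposal* is a matrix argument; only *several economists* is modified by the relative clause *who funded few blueprints*, so the RC island is irrelevant to the target quantifier.
Nothing blocks QR of the lower DP to a position above the higher one, so inverse scope is available.

Yes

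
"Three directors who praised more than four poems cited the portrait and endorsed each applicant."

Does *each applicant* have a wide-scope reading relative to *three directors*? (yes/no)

No

*each applicant* is embedded in one conjunct of the coordinate structure (*endorsed each applicant*).
The Coordinate Structure Constraint blocks movement (including QR) out of a single conjunct.
There is no licit LF on which *each applicant* c-commands *three directors*.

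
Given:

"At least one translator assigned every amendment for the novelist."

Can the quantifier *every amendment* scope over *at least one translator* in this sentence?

Yes

Both DPs are arguments of the same predicate; there is no clause or island boundary between them.
Ordinary QR to a clause-peripheral position gives the wide-scope LF for the lower DP.
The sentence is scopally ambiguous between *at least one translator* > *every amendment* and *every amendment* > *at least one translator*.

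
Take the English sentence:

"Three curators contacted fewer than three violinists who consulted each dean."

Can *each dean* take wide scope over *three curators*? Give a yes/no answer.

No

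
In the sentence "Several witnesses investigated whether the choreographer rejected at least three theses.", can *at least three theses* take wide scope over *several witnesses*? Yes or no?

Structurally, *at least three theses* is inside the embedded question *whether the choreographer rejected at least three theses*.
The wh-island constraint blocks QR out of an embedded interrogative.
So *at least three theses* cannot raise high enough to outscope *several witnesses*; only the surface ordering *several witnesses* > *at least three theses* is available.

No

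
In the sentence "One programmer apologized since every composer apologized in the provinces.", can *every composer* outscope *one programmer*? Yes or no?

Structurally, *every composer* is inside the adjunct clause *since every composer apologized in the provinces*.
Scope out of an adjunct clause is unavailable: QR respects the adjunct-island constraint.
*every composer* is confined to the island and cannot take scope over *one programmer*.

No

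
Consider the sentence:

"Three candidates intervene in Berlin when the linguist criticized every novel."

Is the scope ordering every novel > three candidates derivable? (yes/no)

No

*every novel* is embedded in the adjunct clause *when the linguist criticized every novel*.
Scope out of an adjunct clause is unavailable: QR respects the adjunct-island constraint.
So *every novel* cannot raise high enough to outscope *three candidates*; only the surface ordering *three candidates* > *every novel* is available.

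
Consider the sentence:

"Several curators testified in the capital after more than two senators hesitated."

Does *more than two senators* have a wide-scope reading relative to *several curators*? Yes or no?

No

The target quantifier *more than two senators* is part of the adjunct clause *after more than two senators hesitated*.
Adjuncts are opaque for quantifier raising; a quantifier in an adjunct stays inside it.
*more than two senators* > *several curators* would require crossing that boundary, which is illicit.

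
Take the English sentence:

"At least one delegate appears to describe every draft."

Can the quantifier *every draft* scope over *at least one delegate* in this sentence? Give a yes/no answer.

Infinitival complements of raising predicates do not block QR; *every draft* and *at least one delegate* are effectively clausemates.
Since no island is crossed, the inverse ordering is licensed alongside surface scope.

Yes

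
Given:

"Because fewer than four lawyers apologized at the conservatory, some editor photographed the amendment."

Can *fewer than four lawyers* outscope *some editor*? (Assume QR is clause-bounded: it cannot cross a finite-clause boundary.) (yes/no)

*fewer than four lawyers* occurs within the adjunct clause *because fewer than four lawyers apologized at the conservatory*.
Adjuncts are opaque for quantifier raising; a quantifier in an adjunct stays inside it.
*fewer than four lawyers* is confined to the island and cannot take scope over *some editor*.

No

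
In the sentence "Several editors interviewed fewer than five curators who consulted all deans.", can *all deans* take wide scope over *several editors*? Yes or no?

No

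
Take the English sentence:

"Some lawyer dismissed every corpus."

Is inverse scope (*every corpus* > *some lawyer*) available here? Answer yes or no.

Yes

*every corpus* is the matrix object and *some lawyer* the matrix subject; the two are clausemates.
With no island boundary between them, the object can take inverse scope over the subject via ordinary QR within the clause.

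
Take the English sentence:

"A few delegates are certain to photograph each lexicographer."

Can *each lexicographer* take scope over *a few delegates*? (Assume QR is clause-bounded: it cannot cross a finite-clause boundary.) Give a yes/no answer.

Yes

The matrix predicate is a raising verb, whose infinitival complement is not a scope island — *each lexicographer* can QR into the matrix clause.
No island intervenes, so both surface and inverse scope are derivable.
The sentence is scopally ambiguous between *a few delegates* > *each lexicographer* and *each lexicographer* > *a few delegates*.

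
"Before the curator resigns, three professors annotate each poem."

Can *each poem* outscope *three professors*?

Yes

The adjunct clause does not contain *each poem*, which is the matrix object.
Clause-internal QR can adjoin the lower DP above the subject, yielding the inverse reading.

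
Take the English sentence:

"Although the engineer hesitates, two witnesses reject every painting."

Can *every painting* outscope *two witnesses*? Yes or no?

Neither queried DP is inside the adjunct, so the adjunct-island constraint does not apply.
Ordinary QR to a clause-peripheral position gives the wide-scope LF for the lower DP.

Yes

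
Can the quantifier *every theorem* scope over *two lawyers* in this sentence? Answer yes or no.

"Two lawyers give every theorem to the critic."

Yes

*every theorem* is the matrix object and *two lawyers* the matrix subject; the two are clausemates.
Clause-internal QR can adjoin the lower DP above the subject, yielding the inverse reading.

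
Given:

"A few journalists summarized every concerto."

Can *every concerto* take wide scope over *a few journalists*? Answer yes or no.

Yes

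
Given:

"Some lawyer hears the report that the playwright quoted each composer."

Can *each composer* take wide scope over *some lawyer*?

No

Structurally, *each composer* is inside the complex NP *the report that the playwright quoted each composer*.
Noun-complement clauses are scope islands (the Complex NP Constraint): a quantifier inside one cannot scope into the matrix.
The inverse ordering *each composer* > *some lawyer* is therefore underivable.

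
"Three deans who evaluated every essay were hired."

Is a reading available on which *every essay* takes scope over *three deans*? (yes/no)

No

*every essay* is embedded in the relative clause *who evaluated every essay*.
Relative clauses are scope islands: a quantifier cannot QR out of a relative clause to take scope in the matrix clause.
The inverse ordering *every essay* > *three deans* is therefore underivable.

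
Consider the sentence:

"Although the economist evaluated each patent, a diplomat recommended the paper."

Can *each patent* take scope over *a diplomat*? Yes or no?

*each patent* occurs within the adjunct clause *although the economist evaluated each patent*.
Adverbial clauses are not L-marked, so they are barriers for QR — the quantifier cannot escape the adjunct.
So the wide-scope reading for *each patent* is blocked.

No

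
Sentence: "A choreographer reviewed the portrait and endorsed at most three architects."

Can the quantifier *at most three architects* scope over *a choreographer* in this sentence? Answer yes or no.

*at most three architects* sits inside one conjunct of the coordinate structure (*endorsed at most three architects*).
Asymmetric QR out of one conjunct violates the Coordinate Structure Constraint.
*at most three architects* > *a choreographer* would require crossing that boundary, which is illicit.
(Only the surface reading survives: one fixed choreographer with respect to all the relevant architects.)

No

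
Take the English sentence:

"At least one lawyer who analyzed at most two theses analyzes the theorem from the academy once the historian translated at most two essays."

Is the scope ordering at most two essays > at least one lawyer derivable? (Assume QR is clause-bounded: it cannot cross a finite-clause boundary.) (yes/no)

No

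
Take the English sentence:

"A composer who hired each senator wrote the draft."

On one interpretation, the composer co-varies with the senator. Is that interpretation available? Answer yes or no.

No

The paraphrase describes the scope ordering *each senator* > *a composer*.
Structurally, *each senator* is inside the relative clause *who hired each senator*.
The relative clause forms an island for QR, so the quantifier is confined to the head noun's restrictor.
So *each senator* cannot raise high enough to outscope *a composer*; only the surface ordering *a composer* > *each senator* is available.
(Only the surface reading survives: one fixed composer with respect to all the relevant senators.)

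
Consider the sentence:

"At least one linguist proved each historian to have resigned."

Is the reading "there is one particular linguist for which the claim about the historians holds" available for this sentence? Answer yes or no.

Yes

The described interpretation is the *at least one linguist* > *each historian* scoping.
Surface scope (*at least one linguist* > *each historian*) is always derivable; islands only block QR, not in-situ interpretation.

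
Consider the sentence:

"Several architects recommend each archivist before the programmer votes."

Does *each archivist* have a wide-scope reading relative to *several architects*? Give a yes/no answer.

Although there is an adjunct clause, *each archivist* is in the main clause, not inside the adjunct.
Ordinary QR to a clause-peripheral position gives the wide-scope LF for the lower DP.

Yes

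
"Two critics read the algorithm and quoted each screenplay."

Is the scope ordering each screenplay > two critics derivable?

No

The target quantifier *each screenplay* is part of one conjunct of the coordinate structure (*quoted each screenplay*).
Coordinate structures are islands for non-across-the-board movement, QR included.
So *each screenplay* cannot raise to a position above *two critics*.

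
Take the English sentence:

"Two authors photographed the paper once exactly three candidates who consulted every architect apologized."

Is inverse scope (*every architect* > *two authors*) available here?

The DP *every architect* is contained in the relative clause *who consulted every architect*, which is itself inside the adjunct *once exactly three candidates who consulted every architect apologized*.
The quantifier would have to escape first the RC and then the adjunct — two independent island violations.
*every architect* > *two authors* would require crossing that boundary, which is illicit.

No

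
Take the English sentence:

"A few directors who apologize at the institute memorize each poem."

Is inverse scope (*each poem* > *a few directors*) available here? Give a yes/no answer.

The RC *who apologize at the institute* is an island, but *each poem* is not inside it — it is the matrix object, a clausemate of *a few directors*.
QR within a single clause is free, so the lower quantifier may take scope over the higher one.

Yes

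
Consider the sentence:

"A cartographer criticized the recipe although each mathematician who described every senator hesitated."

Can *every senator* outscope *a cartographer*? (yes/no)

*every senator* sits inside the relative clause *who described every senator*, which is itself inside the adjunct *although each mathematician who described every senator hesitated*.
Even if one barrier were somehow void, the other would still block QR.
*every senator* is confined to the island and cannot take scope over *a cartographer*.

No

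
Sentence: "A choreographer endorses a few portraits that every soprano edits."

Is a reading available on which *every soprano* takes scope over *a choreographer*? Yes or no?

No

The target quantifier *every soprano* is part of the relative clause *that every soprano edits* modifying *a few portraits*.
QR out of a relative clause is ruled out by the relative-clause island constraint.
So the wide-scope reading for *every soprano* is blocked.
(Only the surface reading survives: one fixed choreographer with respect to all the relevant sopranos.)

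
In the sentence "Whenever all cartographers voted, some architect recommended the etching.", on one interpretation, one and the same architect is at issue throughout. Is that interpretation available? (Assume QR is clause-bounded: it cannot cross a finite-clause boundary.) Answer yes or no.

The described interpretation is the *some architect* > *all cartographers* scoping.
Nothing needs to raise out of an island for *some architect* > *all cartographers*: *some architect* takes scope from its matrix position over the clause containing *all cartographers*.

Yes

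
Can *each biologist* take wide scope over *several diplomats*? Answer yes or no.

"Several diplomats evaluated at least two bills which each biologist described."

The target quantifier *each biologist* is part of the relative clause *which each biologist described* modifying *at least two bills*.
The relative clause forms an island for QR, so the quantifier is confined to the head noun's restrictor.
*each biologist* > *several diplomats* would require crossing that boundary, which is illicit.

No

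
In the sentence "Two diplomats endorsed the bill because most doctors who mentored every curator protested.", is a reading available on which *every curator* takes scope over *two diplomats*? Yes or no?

No

Structurally, *every curator* is inside the relative clause *who mentored every curator*, which is itself inside the adjunct *because most doctors who mentored every curator protested*.
Even if one barrier were somehow void, the other would still block QR.
The inverse ordering *every curator* > *two diplomats* is therefore underivable.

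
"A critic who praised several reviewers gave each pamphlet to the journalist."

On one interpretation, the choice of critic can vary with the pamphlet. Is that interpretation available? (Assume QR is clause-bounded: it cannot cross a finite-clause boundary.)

This is the *each pamphlet* > *a critic* reading.
The RC *who praised several reviewers* is an island, but *each pamphlet* is not inside it — it is the matrix object, a clausemate of *a critic*.
Clause-internal QR can adjoin the lower DP above the subject, yielding the inverse reading.

Yes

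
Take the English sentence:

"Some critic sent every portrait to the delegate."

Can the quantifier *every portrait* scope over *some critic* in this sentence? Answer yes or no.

*every portrait* and *some critic* are in the same minimal clause.
Since no island is crossed, the inverse ordering is licensed alongside surface scope.

Yes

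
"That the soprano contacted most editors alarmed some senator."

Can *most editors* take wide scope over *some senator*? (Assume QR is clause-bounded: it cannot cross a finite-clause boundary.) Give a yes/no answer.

No

*most editors* sits inside the sentential subject *that the soprano contacted most editors*.
The subject-island constraint blocks QR out of a clausal subject.
*most editors* is confined to the island and cannot take scope over *some senator*.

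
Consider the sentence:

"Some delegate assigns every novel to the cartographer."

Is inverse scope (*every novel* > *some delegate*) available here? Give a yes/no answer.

*every novel* and *some delegate* are in the same minimal clause.
No island intervenes, so both surface and inverse scope are derivable.

Yes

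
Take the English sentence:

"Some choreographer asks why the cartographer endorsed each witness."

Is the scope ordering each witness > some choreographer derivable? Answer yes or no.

*each witness* is embedded in the embedded question *why the cartographer endorsed each witness*.
The wh-island constraint blocks QR out of an embedded interrogative.
So *each witness* cannot raise to a position above *some choreographer*.

No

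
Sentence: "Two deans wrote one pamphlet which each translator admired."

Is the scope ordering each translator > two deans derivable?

Structurally, *each translator* is inside the relative clause *which each translator admired* modifying *one pamphlet*.
Relative clauses are scope islands: a quantifier cannot QR out of a relative clause to take scope in the matrix clause.
So *each translator* cannot raise high enough to outscope *two deans*; only the surface ordering *two deans* > *each translator* is available.

No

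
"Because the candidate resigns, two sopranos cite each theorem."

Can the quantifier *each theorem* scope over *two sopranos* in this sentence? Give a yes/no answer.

Yes

Although there is an adjunct clause, *each theorem* is in the main clause, not inside the adjunct.
Ordinary QR to a clause-peripheral position gives the wide-scope LF for the lower DP.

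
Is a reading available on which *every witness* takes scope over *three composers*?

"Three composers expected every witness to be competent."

*every witness* is the subject of an ECM infinitive — the infinitival complement of an ECM verb is not a scope island, so *every witness* can raise into the matrix clause.
QR within a single clause is free, so the lower quantifier may take scope over the higher one.

Yes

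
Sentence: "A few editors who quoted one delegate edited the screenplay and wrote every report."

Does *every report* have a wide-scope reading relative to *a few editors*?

*every report* sits inside one conjunct of the coordinate structure (*wrote every report*).
QR out of a conjunct would have to apply non-ATB, which the CSC forbids.
Hence only narrow scope for *every report* (under *a few editors*) survives.

No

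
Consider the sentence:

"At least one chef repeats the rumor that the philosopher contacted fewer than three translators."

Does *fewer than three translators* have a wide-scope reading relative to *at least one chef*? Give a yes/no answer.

*fewer than three translators* is embedded in the complex NP *the rumor that the philosopher contacted fewer than three translators*.
The Complex NP Constraint bars QR out of the complement clause of a noun.
There is no licit LF on which *fewer than three translators* c-commands *at least one chef*.

No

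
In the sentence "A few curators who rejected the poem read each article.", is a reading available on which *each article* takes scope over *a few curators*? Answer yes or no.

The RC *who rejected the poem* is an island, but *each article* is not inside it — it is the matrix object, a clausemate of *a few curators*.
Clause-internal QR can adjoin the lower DP above the subject, yielding the inverse reading.

Yes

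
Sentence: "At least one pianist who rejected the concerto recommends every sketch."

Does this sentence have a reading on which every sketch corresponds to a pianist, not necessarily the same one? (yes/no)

That reading corresponds to *every sketch* > *at least one pianist*.
The relative clause *who rejected the concerto* modifies *at least one pianist*, but *every sketch* is not inside that relative clause — it is an argument of the matrix verb.
Since no island is crossed, the inverse ordering is licensed alongside surface scope.

Yes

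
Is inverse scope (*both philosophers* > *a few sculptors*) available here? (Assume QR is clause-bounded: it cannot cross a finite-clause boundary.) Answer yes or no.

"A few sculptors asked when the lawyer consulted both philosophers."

No

*both philosophers* occurs within the embedded question *when the lawyer consulted both philosophers*.
An indirect question is a wh-island; the filled [Spec,CP] blocks QR across the CP edge.
*both philosophers* > *a few sculptors* would require crossing that boundary, which is illicit.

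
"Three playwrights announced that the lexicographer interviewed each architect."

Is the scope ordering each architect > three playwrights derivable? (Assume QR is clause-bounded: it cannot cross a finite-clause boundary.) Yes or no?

*each architect* occurs within the finite complement clause *that the lexicographer interviewed each architect*.
Given the clause-boundedness assumption, QR cannot cross the finite CP into the matrix.
*each architect* is confined to the island and cannot take scope over *three playwrights*.

No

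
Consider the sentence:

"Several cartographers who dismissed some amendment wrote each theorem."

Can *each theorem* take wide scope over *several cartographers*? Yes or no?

The RC *who dismissed some amendment* is an island, but *each theorem* is not inside it — it is the matrix object, a clausemate of *several cartographers*.
With no island boundary between them, the object can take inverse scope over the subject via ordinary QR within the clause.
So *each theorem* > *several cartographers* is among the available readings.

Yes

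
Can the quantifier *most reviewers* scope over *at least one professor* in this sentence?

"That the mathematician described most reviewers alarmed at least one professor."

No

Structurally, *most reviewers* is inside the sentential subject *that the mathematician described most reviewers*.
The Sentential Subject Constraint rules out raising the quantifier out of the that-clause subject.
So *most reviewers* cannot raise to a position above *at least one professor*.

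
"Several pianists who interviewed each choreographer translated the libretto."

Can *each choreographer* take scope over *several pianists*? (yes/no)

Structurally, *each choreographer* is inside the relative clause *who interviewed each choreographer*.
A relative clause is a scope island — quantifier raising cannot cross its boundary.
So *each choreographer* cannot raise high enough to outscope *several pianists*; only the surface ordering *several pianists* > *each choreographer* is available.

No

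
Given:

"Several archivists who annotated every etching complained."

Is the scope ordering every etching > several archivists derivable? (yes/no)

No

*every etching* is embedded in the relative clause *who annotated every etching*.
QR out of a relative clause is ruled out by the relative-clause island constraint.
Hence only narrow scope for *every etching* (under *several archivists*) survives.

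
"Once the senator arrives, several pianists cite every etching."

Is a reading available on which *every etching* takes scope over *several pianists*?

Yes

The adjunct clause does not contain *every etching*, which is the matrix object.
Since no island is crossed, the inverse ordering is licensed alongside surface scope.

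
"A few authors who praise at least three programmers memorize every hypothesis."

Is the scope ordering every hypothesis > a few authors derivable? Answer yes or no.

Yes

*every hypothesis* sits in the matrix clause, not in the relative clause on *a few authors*.
Nothing blocks QR of the lower DP to a position above the higher one, so inverse scope is available.
So *every hypothesis* > *a few authors* is among the available readings.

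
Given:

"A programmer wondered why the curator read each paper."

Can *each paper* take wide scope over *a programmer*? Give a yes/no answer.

No

The target quantifier *each paper* is part of the embedded question *why the curator read each paper*.
An indirect question is a wh-island; the filled [Spec,CP] blocks QR across the CP edge.
Hence only narrow scope for *each paper* (under *a programmer*) survives.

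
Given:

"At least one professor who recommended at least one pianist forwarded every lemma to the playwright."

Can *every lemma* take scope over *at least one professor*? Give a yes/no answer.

The relative clause *who recommended at least one pianist* modifies *at least one professor*, but *every lemma* is not inside that relative clause — it is an argument of the matrix verb.
Clause-internal QR can adjoin the lower DP above the subject, yielding the inverse reading.
Both orderings are possible: *at least one professor* > *every lemma* and *every lemma* > *at least one professor*.

Yes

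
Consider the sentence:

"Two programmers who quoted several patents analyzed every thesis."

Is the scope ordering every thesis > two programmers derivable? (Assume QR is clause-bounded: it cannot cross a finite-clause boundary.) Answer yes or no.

The relative clause *who quoted several patents* modifies *two programmers*, but *every thesis* is not inside that relative clause — it is an argument of the matrix verb.
With no island boundary between them, the object can take inverse scope over the subject via ordinary QR within the clause.

Yes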